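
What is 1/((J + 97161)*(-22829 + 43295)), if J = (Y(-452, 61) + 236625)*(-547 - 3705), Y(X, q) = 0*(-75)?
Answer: -1/20589457849974 ≈ -4.8569e-14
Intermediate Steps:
Y(X, q) = 0
J = -1006129500 (J = (0 + 236625)*(-547 - 3705) = 236625*(-4252) = -1006129500)
1/((J + 97161)*(-22829 + 43295)) = 1/((-1006129500 + 97161)*(-22829 + 43295)) = 1/(-1006032339*20466) = 1/(-20589457849974) = -1/20589457849974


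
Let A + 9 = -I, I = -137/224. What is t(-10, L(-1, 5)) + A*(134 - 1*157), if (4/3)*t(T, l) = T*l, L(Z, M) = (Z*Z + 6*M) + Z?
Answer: -7183/224 ≈ -32.067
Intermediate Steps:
L(Z, M) = Z + Z**2 + 6*M (L(Z, M) = (Z**2 + 6*M) + Z = Z + Z**2 + 6*M)
I = -137/224 (I = -137*1/224 = -137/224 ≈ -0.61161)
t(T, l) = 3*T*l/4 (t(T, l) = 3*(T*l)/4 = 3*T*l/4)
A = -1879/224 (A = -9 - 1*(-137/224) = -9 + 137/224 = -1879/224 ≈ -8.3884)
t(-10, L(-1, 5)) + A*(134 - 1*157) = (3/4)*(-10)*(-1 + (-1)**2 + 6*5) - 1879*(134 - 1*157)/224 = (3/4)*(-10)*(-1 + 1 + 30) - 1879*(134 - 157)/224 = (3/4)*(-10)*30 - 1879/224*(-23) = -225 + 43217/224 = -7183/224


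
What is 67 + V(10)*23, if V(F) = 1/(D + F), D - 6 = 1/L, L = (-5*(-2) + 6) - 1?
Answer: 16492/241 ≈ 68.432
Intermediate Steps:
L = 15 (L = (10 + 6) - 1 = 16 - 1 = 15)
D = 91/15 (D = 6 + 1/15 = 91/15 ≈ 6.0667)
V(F) = 1/(91/15 + F)
67 + V(10)*23 = 67 + (15/(91 + 15*10))*23 = 67 + (15/(91 + 150))*23 = 67 + (15/241)*23 = 67 + 345/241 = 16492/241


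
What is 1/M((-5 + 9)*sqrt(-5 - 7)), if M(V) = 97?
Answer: 1/97 ≈ 0.010309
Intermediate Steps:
1/M((-5 + 9)*sqrt(-5 - 7)) = 1/97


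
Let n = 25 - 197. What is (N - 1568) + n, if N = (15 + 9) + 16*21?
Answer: -1380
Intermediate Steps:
n = -172
N = 360 (N = 24 + 336 = 360)
(N - 1568) + n = (360 - 1568) - 172 = -1208 - 172 = -1380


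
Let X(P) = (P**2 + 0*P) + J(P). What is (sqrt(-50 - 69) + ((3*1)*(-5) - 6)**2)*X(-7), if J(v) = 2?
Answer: 22491 + 51*I*sqrt(119) ≈ 22491.0 + 556.34*I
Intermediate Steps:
X(P) = 2 + P**2 (X(P) = (P**2 + 0*P) + 2 = (P**2 + 0) + 2 = P**2 + 2 = 2 + P**2)
(sqrt(-50 - 69) + ((3*1)*(-5) - 6)**2)*X(-7) = (sqrt(-50 - 69) + ((3*1)*(-5) - 6)**2)*(2 + (-7)**2) = (sqrt(-119) + (3*(-5) - 6)**2)*(2 + 49) = (I*sqrt(119) + (-15 - 6)**2)*51 = (I*sqrt(119) + (-21)**2)*51 = (I*sqrt(119) + 441)*51 = (441 + I*sqrt(119))*51 = 22491 + 51*I*sqrt(119)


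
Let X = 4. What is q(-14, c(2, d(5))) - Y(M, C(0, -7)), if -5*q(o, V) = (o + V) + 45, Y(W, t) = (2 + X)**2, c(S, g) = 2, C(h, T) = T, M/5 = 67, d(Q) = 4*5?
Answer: -213/5 ≈ -42.600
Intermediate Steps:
d(Q) = 20
M = 335 (M = 5*67 = 335)
Y(W, t) = 36 (Y(W, t) = (2 + 4)**2 = 6**2 = 36)
q(o, V) = -9 - V/5 - o/5 (q(o, V) = -((o + V) + 45)/5 = -((V + o) + 45)/5 = -(45 + V + o)/5 = -9 - V/5 - o/5)
q(-14, c(2, d(5))) - Y(M, C(0, -7)) = (-9 - 1/5*2 - 1/5*(-14)) - 1*36 = (-9 - 2/5 + 14/5) - 36 = -33/5 - 36 = -213/5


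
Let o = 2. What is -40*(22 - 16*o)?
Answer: 400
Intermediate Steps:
-40*(22 - 16*o) = -40*(22 - 16*2) = -40*(22 - 4*8) = -40*(22 - 32) = -40*(-10) = 400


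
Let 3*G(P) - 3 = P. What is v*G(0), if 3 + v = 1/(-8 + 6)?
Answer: -7/2 ≈ -3.5000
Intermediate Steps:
G(P) = 1 + P/3
v = -7/2 (v = -3 + 1/(-8 + 6) = -3 + 1/(-2) = -3 - ½ = -7/2 ≈ -3.5000)
v*G(0) = -7*(1 + (⅓)*0)/2 = -7*(1 + 0)/2 = -7/2*1 = -7/2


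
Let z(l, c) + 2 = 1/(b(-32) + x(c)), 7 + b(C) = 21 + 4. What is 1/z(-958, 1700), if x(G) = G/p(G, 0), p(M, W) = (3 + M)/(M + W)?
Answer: -2920654/5839605 ≈ -0.50015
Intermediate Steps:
p(M, W) = (3 + M)/(M + W)
b(C) = 18 (b(C) = -7 + (21 + 4) = -7 + 25 = 18)
x(G) = G**2/(3 + G) (x(G) = G/(((3 + G)/(G + 0))) = G/(((3 + G)/G)) = G*(G/(3 + G)) = G**2/(3 + G))
z(l, c) = -2 + 1/(18 + c**2/(3 + c))
1/z(-958, 1700) = 1/((-105 - 35*1700 - 2*1700**2)/(54 + 1700**2 + 18*1700)) = 1/((-105 - 59500 - 2*2890000)/(54 + 2890000 + 30600)) = 1/((-105 - 59500 - 5780000)/2920654) = 1/((1/2920654)*(-5839605)) = 1/(-5839605/2920654) = -2920654/5839605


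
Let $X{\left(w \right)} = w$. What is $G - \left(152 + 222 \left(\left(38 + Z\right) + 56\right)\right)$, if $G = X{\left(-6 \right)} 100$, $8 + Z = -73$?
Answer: $-3638$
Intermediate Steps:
$Z = -81$ ($Z = -8 - 73 = -81$)
$G = -600$ ($G = \left(-6\right) 100 = -600$)
$G - \left(152 + 222 \left(\left(38 + Z\right) + 56\right)\right) = -600 - \left(152 + 222 \left(\left(38 - 81\right) + 56\right)\right) = -600 - \left(152 + 222 \left(-43 + 56\right)\right) = -600 - 3038 = -3638$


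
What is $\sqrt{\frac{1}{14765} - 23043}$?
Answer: $\frac{i \sqrt{5023494384910}}{14765} \approx 151.8 i$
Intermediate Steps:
$\sqrt{\frac{1}{14765} - 23043} = \sqrt{- \frac{340229894}{14765}} = \frac{i \sqrt{5023494384910}}{14765}$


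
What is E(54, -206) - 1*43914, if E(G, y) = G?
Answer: -43860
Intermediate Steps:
E(54, -206) - 1*43914 = 54 - 1*43914 = 54 - 43914 = -43860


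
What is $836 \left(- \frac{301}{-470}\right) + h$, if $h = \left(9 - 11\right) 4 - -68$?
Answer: $\frac{139918}{235} \approx 595.4$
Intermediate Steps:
$h = 60$ ($h = \left(-2\right) 4 + 68 = -8 + 68 = 60$)
$836 \left(- \frac{301}{-470}\right) + h = 836 \left(- \frac{301}{-470}\right) + 60 = 836 \left(\left(-301\right) \left(- \frac{1}{470}\right)\right) + 60 = 836 \cdot \frac{301}{470} + 60 = \frac{125818}{235} + 60 = \frac{139918}{235}$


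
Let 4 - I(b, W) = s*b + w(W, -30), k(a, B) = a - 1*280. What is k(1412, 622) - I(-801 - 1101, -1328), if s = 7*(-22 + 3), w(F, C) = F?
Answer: 252766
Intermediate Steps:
k(a, B) = -280 + a (k(a, B) = a - 280 = -280 + a)
s = -133 (s = 7*(-19) = -133)
I(b, W) = 4 - W + 133*b (I(b, W) = 4 - (-133*b + W) = 4 - (W - 133*b) = 4 + (-W + 133*b) = 4 - W + 133*b)
k(1412, 622) - I(-801 - 1101, -1328) = (-280 + 1412) - (4 - 1*(-1328) + 133*(-801 - 1101)) = 1132 - (4 + 1328 + 133*(-1902)) = 1132 - (4 + 1328 - 252966) = 1132 - 1*(-251634) = 1132 + 251634 = 252766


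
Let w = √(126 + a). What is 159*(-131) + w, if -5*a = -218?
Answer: -20829 + 4*√265/5 ≈ -20816.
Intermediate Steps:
a = 218/5 (a = -⅕*(-218) = 218/5 ≈ 43.600)
w = 4*√265/5 (w = √(126 + 218/5) = √(848/5) = 4*√265/5 ≈ 13.023)
159*(-131) + w = 159*(-131) + 4*√265/5 = -20829 + 4*√265/5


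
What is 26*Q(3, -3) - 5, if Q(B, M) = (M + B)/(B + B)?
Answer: -5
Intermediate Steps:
Q(B, M) = (B + M)/(2*B) (Q(B, M) = (B + M)/((2*B)) = (B + M)*(1/(2*B)) = (B + M)/(2*B))
26*Q(3, -3) - 5 = 26*((½)*(3 - 3)/3) - 5 = 26*((½)*(⅓)*0) - 5 = 26*0 - 5 = 0 - 5 = -5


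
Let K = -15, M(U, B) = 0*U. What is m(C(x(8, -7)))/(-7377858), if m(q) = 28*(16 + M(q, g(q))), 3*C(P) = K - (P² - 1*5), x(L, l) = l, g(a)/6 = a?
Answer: -224/3688929 ≈ -6.0722e-5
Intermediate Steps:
g(a) = 6*a
M(U, B) = 0
C(P) = -10/3 - P²/3 (C(P) = (-15 - (P² - 1*5))/3 = (-15 - (P² - 5))/3 = (-15 - (-5 + P²))/3 = (-15 + (5 - P²))/3 = (-10 - P²)/3 = -10/3 - P²/3)
m(q) = 448 (m(q) = 28*(16 + 0) = 28*16 = 448)
m(C(x(8, -7)))/(-7377858) = 448/(-7377858) = 448*(-1/7377858) = -224/3688929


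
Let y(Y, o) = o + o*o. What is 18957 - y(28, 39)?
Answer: 17397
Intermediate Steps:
y(Y, o) = o + o**2
18957 - y(28, 39) = 18957 - 39*(1 + 39) = 18957 - 39*40 = 18957 - 1*1560 = 18957 - 1560 = 17397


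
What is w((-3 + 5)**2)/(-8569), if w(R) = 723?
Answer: -723/8569 ≈ -0.084374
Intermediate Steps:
w((-3 + 5)**2)/(-8569) = 723/(-8569) = 723*(-1/8569) = -723/8569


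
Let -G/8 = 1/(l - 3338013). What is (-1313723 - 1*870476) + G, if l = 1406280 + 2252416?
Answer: -700435487925/320683 ≈ -2.1842e+6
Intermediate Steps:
l = 3658696
G = -8/320683 (G = -8/(3658696 - 3338013) = -8/320683 ≈ -2.4947e-5)
(-1313723 - 1*870476) + G = (-1313723 - 1*870476) - 8/320683 = (-1313723 - 870476) - 8/320683 = -2184199 - 8/320683 = -700435487925/320683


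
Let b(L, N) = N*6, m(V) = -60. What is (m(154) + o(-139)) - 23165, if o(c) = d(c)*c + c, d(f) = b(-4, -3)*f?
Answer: -371142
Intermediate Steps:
b(L, N) = 6*N
d(f) = -18*f (d(f) = (6*(-3))*f = -18*f)
o(c) = c - 18*c² (o(c) = (-18*c)*c + c = -18*c² + c = c - 18*c²)
(m(154) + o(-139)) - 23165 = (-60 - 139*(1 - 18*(-139))) - 23165 = (-60 - 139*(1 + 2502)) - 23165 = (-60 - 139*2503) - 23165 = (-60 - 347917) - 23165 = -347977 - 23165 = -371142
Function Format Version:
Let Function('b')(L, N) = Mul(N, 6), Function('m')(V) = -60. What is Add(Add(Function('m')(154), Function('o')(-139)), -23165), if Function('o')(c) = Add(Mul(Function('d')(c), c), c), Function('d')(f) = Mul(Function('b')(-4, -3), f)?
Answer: -371142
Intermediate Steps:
Function('b')(L, N) = Mul(6, N)
Function('d')(f) = Mul(-18, f) (Function('d')(f) = Mul(Mul(6, -3), f) = Mul(-18, f))
Function('o')(c) = Add(c, Mul(-18, Pow(c, 2))) (Function('o')(c) = Add(Mul(Mul(-18, c), c), c) = Add(Mul(-18, Pow(c, 2)), c) = Add(c, Mul(-18, Pow(c, 2))))
Add(Add(Function('m')(154), Function('o')(-139)), -23165) = Add(Add(-60, Mul(-139, Add(1, Mul(-18, -139)))), -23165) = Add(Add(-60, Mul(-139, Add(1, 2502))), -23165) = Add(Add(-60, Mul(-139, 2503)), -23165) = Add(Add(-60, -347917), -23165) = Add(-347977, -23165) = -371142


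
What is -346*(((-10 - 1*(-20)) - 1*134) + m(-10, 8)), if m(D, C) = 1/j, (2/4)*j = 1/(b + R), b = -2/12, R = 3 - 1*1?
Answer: 255521/6 ≈ 42587.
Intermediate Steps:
R = 2 (R = 3 - 1 = 2)
b = -⅙ (b = -2*1/12 = -⅙ ≈ -0.16667)
j = 12/11 (j = 2/(-⅙ + 2) = 2/(11/6) = 2*(6/11) = 12/11 ≈ 1.0909)
m(D, C) = 11/12 (m(D, C) = 1/(12/11) = 11/12)
-346*(((-10 - 1*(-20)) - 1*134) + m(-10, 8)) = -346*(((-10 - 1*(-20)) - 1*134) + 11/12) = -346*(((-10 + 20) - 134) + 11/12) = -346*((10 - 134) + 11/12) = -346*(-124 + 11/12) = -346*(-1477/12) = 255521/6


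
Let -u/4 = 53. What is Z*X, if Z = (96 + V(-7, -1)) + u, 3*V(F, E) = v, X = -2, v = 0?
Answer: 232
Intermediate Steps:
u = -212 (u = -4*53 = -212)
V(F, E) = 0 (V(F, E) = (⅓)*0 = 0)
Z = -116 (Z = (96 + 0) - 212 = 96 - 212 = -116)
Z*X = -116*(-2) = 232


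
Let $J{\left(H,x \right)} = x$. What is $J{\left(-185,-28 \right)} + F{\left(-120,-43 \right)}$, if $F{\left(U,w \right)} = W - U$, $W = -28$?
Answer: $64$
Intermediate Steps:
$F{\left(U,w \right)} = -28 - U$
$J{\left(-185,-28 \right)} + F{\left(-120,-43 \right)} = -28 - -92 = -28 + \left(-28 + 120\right) = -28 + 92 = 64$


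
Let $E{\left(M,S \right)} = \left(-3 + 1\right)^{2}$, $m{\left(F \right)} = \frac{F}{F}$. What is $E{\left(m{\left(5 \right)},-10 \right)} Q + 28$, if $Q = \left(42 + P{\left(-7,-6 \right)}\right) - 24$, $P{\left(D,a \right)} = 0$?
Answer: $100$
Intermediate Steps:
$m{\left(F \right)} = 1$
$E{\left(M,S \right)} = 4$ ($E{\left(M,S \right)} = \left(-2\right)^{2} = 4$)
$Q = 18$ ($Q = \left(42 + 0\right) - 24 = 42 - 24 = 18$)
$E{\left(m{\left(5 \right)},-10 \right)} Q + 28 = 4 \cdot 18 + 28 = 72 + 28 = 100$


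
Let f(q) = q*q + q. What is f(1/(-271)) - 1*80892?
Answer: -5940789642/73441 ≈ -80892.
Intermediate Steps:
f(q) = q + q**2 (f(q) = q**2 + q = q + q**2)
f(1/(-271)) - 1*80892 = (1 + 1/(-271))/(-271) - 1*80892 = -(1 - 1/271)/271 - 80892 = -1/271*270/271 - 80892 = -270/73441 - 80892 = -5940789642/73441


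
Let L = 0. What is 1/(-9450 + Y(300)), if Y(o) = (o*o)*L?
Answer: -1/9450 ≈ -0.00010582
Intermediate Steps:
Y(o) = 0 (Y(o) = (o*o)*0 = o²*0 = 0)
1/(-9450 + Y(300)) = 1/(-9450 + 0) = 1/(-9450) = -1/9450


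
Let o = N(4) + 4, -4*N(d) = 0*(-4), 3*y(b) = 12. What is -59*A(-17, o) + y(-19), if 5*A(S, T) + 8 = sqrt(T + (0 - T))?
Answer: 492/5 ≈ 98.400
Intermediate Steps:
y(b) = 4 (y(b) = (1/3)*12 = 4)
N(d) = 0 (N(d) = -0*(-4) = -1/4*0 = 0)
o = 4 (o = 0 + 4 = 4)
A(S, T) = -8/5 (A(S, T) = -8/5 + sqrt(T + (0 - T))/5 = -8/5 + sqrt(T - T)/5 = -8/5 + sqrt(0)/5 = -8/5 + (1/5)*0 = -8/5 + 0 = -8/5)
-59*A(-17, o) + y(-19) = -59*(-8/5) + 4 = 472/5 + 4 = 492/5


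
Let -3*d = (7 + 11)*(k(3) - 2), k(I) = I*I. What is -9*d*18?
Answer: 6804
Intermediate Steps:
k(I) = I²
d = -42 (d = -(7 + 11)*(3² - 2)/3 = -6*(9 - 2) = -6*7 = -⅓*126 = -42)
-9*d*18 = -9*(-42)*18 = 378*18 = 6804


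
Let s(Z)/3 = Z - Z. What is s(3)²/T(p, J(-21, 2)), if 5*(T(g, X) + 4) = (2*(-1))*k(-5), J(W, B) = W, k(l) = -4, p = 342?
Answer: 0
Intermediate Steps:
s(Z) = 0 (s(Z) = 3*(Z - Z) = 3*0 = 0)
T(g, X) = -12/5 (T(g, X) = -4 + ((2*(-1))*(-4))/5 = -4 + (-2*(-4))/5 = -4 + (⅕)*8 = -4 + 8/5 = -12/5)
s(3)²/T(p, J(-21, 2)) = 0²/(-12/5) = 0*(-5/12) = 0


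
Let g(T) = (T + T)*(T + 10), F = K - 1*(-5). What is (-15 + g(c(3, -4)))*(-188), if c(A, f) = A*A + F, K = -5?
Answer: -61476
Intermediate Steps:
F = 0 (F = -5 - 1*(-5) = -5 + 5 = 0)
c(A, f) = A**2 (c(A, f) = A*A + 0 = A**2 + 0 = A**2)
g(T) = 2*T*(10 + T) (g(T) = (2*T)*(10 + T) = 2*T*(10 + T))
(-15 + g(c(3, -4)))*(-188) = (-15 + 2*3**2*(10 + 3**2))*(-188) = (-15 + 2*9*(10 + 9))*(-188) = (-15 + 2*9*19)*(-188) = (-15 + 342)*(-188) = 327*(-188) = -61476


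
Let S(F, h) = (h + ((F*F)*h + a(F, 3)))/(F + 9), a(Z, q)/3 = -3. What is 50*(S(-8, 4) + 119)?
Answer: 18500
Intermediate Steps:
a(Z, q) = -9 (a(Z, q) = 3*(-3) = -9)
S(F, h) = (-9 + h + h*F²)/(9 + F) (S(F, h) = (h + ((F*F)*h - 9))/(F + 9) = (h + (F²*h - 9))/(9 + F) = (h + (h*F² - 9))/(9 + F) = (h + (-9 + h*F²))/(9 + F) = (-9 + h + h*F²)/(9 + F))
50*(S(-8, 4) + 119) = 50*((-9 + 4 + 4*(-8)²)/(9 - 8) + 119) = 50*((-9 + 4 + 4*64)/1 + 119) = 50*(1*(-9 + 4 + 256) + 119) = 50*(1*251 + 119) = 50*(251 + 119) = 50*370 = 18500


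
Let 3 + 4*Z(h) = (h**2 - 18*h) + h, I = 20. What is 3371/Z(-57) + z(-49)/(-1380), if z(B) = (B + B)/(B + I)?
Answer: 17973887/5622810 ≈ 3.1966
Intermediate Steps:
z(B) = 2*B/(20 + B) (z(B) = (B + B)/(B + 20) = (2*B)/(20 + B) = 2*B/(20 + B))
Z(h) = -3/4 - 17*h/4 + h**2/4 (Z(h) = -3/4 + ((h**2 - 18*h) + h)/4 = -3/4 + (h**2 - 17*h)/4 = -3/4 + (-17*h/4 + h**2/4) = -3/4 - 17*h/4 + h**2/4)
3371/Z(-57) + z(-49)/(-1380) = 3371/(-3/4 - 17/4*(-57) + (1/4)*(-57)**2) + (2*(-49)/(20 - 49))/(-1380) = 3371/(-3/4 + 969/4 + (1/4)*3249) + (2*(-49)/(-29))*(-1/1380) = 3371/(-3/4 + 969/4 + 3249/4) + (2*(-49)*(-1/29))*(-1/1380) = 3371/(4215/4) + (98/29)*(-1/1380) = 3371*(4/4215) - 49/20010 = 13484/4215 - 49/20010 = 17973887/5622810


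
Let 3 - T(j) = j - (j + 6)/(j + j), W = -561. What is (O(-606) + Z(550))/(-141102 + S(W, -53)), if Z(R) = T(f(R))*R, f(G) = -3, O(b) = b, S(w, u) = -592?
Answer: -2419/141694 ≈ -0.017072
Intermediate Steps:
T(j) = 3 - j + (6 + j)/(2*j) (T(j) = 3 - (j - (j + 6)/(j + j)) = 3 - (j - (6 + j)/(2*j)) = 3 + (-j + (6 + j)/(2*j)) = 3 - j + (6 + j)/(2*j))
Z(R) = 11*R/2 (Z(R) = (7/2 - 1*(-3) + 3/(-3))*R = (7/2 + 3 + 3*(-1/3))*R = (7/2 + 3 - 1)*R = 11*R/2)
(O(-606) + Z(550))/(-141102 + S(W, -53)) = (-606 + (11/2)*550)/(-141102 - 592) = (-606 + 3025)/(-141694) = 2419*(-1/141694) = -2419/141694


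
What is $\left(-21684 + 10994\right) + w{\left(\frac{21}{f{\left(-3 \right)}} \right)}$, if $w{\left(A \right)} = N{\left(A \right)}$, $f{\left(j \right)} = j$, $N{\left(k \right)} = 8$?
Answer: $-10682$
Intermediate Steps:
$w{\left(A \right)} = 8$
$\left(-21684 + 10994\right) + w{\left(\frac{21}{f{\left(-3 \right)}} \right)} = \left(-21684 + 10994\right) + 8 = -10690 + 8 = -10682$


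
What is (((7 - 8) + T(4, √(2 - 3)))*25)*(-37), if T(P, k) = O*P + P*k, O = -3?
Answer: 12025 - 3700*I ≈ 12025.0 - 3700.0*I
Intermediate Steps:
T(P, k) = -3*P + P*k
(((7 - 8) + T(4, √(2 - 3)))*25)*(-37) = (((7 - 8) + 4*(-3 + √(2 - 3)))*25)*(-37) = ((-1 + 4*(-3 + √(-1)))*25)*(-37) = ((-1 + 4*(-3 + I))*25)*(-37) = ((-1 + (-12 + 4*I))*25)*(-37) = ((-13 + 4*I)*25)*(-37) = (-325 + 100*I)*(-37) = 12025 - 3700*I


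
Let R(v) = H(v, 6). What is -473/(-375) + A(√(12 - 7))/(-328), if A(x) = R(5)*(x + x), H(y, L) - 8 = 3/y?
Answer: 473/375 - 43*√5/820 ≈ 1.1441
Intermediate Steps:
H(y, L) = 8 + 3/y
R(v) = 8 + 3/v
A(x) = 86*x/5 (A(x) = (8 + 3/5)*(x + x) = (8 + 3*(⅕))*(2*x) = (8 + ⅗)*(2*x) = 43*(2*x)/5 = 86*x/5)
-473/(-375) + A(√(12 - 7))/(-328) = -473/(-375) + (86*√(12 - 7)/5)/(-328) = -473*(-1/375) + (86*√5/5)*(-1/328) = 473/375 - 43*√5/820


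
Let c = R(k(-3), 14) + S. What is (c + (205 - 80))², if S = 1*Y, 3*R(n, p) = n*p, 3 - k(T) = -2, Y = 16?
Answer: 243049/9 ≈ 27005.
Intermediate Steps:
k(T) = 5 (k(T) = 3 - 1*(-2) = 3 + 2 = 5)
R(n, p) = n*p/3 (R(n, p) = (n*p)/3 = n*p/3)
S = 16 (S = 1*16 = 16)
c = 118/3 (c = (⅓)*5*14 + 16 = 70/3 + 16 = 118/3 ≈ 39.333)
(c + (205 - 80))² = (118/3 + (205 - 80))² = (118/3 + 125)² = (493/3)² = 243049/9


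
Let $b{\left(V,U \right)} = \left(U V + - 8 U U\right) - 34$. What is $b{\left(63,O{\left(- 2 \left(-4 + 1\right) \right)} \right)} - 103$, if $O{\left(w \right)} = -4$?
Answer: $-517$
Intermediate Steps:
$b{\left(V,U \right)} = -34 - 8 U^{2} + U V$ ($b{\left(V,U \right)} = \left(U V - 8 U^{2}\right) - 34 = \left(- 8 U^{2} + U V\right) - 34 = -34 - 8 U^{2} + U V$)
$b{\left(63,O{\left(- 2 \left(-4 + 1\right) \right)} \right)} - 103 = \left(-34 - 8 \left(-4\right)^{2} - 252\right) - 103 = \left(-34 - 128 - 252\right) - 103 = -414 - 103 = -517$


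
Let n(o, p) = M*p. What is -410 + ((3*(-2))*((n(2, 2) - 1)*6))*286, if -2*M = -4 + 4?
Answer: 9886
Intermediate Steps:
M = 0 (M = -(-4 + 4)/2 = -1/2*0 = 0)
n(o, p) = 0 (n(o, p) = 0*p = 0)
-410 + ((3*(-2))*((n(2, 2) - 1)*6))*286 = -410 + ((3*(-2))*((0 - 1)*6))*286 = -410 - (-6)*6*286 = -410 - 6*(-6)*286 = -410 + 36*286 = -410 + 10296 = 9886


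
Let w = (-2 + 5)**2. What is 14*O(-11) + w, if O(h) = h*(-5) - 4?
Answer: 723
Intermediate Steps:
O(h) = -4 - 5*h (O(h) = -5*h - 4 = -4 - 5*h)
w = 9 (w = 3**2 = 9)
14*O(-11) + w = 14*(-4 - 5*(-11)) + 9 = 14*(-4 + 55) + 9 = 14*51 + 9 = 714 + 9 = 723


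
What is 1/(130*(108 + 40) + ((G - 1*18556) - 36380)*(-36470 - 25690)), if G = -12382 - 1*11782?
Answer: 1/4916875240 ≈ 2.0338e-10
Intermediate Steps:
G = -24164 (G = -12382 - 11782 = -24164)
1/(130*(108 + 40) + ((G - 1*18556) - 36380)*(-36470 - 25690)) = 1/(130*(108 + 40) + ((-24164 - 1*18556) - 36380)*(-36470 - 25690)) = 1/(130*148 + ((-24164 - 18556) - 36380)*(-62160)) = 1/(19240 + (-42720 - 36380)*(-62160)) = 1/(19240 - 79100*(-62160)) = 1/(19240 + 4916856000) = 1/4916875240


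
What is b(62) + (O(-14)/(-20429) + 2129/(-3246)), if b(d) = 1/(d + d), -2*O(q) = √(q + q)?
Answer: -130375/201252 + I*√7/20429 ≈ -0.64782 + 0.00012951*I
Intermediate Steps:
O(q) = -√2*√q/2 (O(q) = -√(q + q)/2 = -√2*√q/2)
b(d) = 1/(2*d)
b(62) + (O(-14)/(-20429) + 2129/(-3246)) = (½)/62 + (-√2*√(-14)/2/(-20429) + 2129/(-3246)) = (½)*(1/62) + (-√2*I*√14/2*(-1/20429) + 2129*(-1/3246)) = 1/124 + (-I*√7*(-1/20429) - 2129/3246) = 1/124 + (I*√7/20429 - 2129/3246) = 1/124 + (-2129/3246 + I*√7/20429) = -130375/201252 + I*√7/20429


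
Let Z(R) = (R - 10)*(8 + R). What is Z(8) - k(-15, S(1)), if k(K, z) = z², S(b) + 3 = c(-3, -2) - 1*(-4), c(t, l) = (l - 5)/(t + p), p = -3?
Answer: -1321/36 ≈ -36.694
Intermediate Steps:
Z(R) = (-10 + R)*(8 + R)
c(t, l) = (-5 + l)/(-3 + t) (c(t, l) = (l - 5)/(t - 3) = (-5 + l)/(-3 + t))
S(b) = 13/6 (S(b) = -3 + ((-5 - 2)/(-3 - 3) - 1*(-4)) = -3 + (-7/(-6) + 4) = -3 + (-⅙*(-7) + 4) = -3 + (7/6 + 4) = -3 + 31/6 = 13/6)
Z(8) - k(-15, S(1)) = (-80 + 8² - 2*8) - (13/6)² = (-80 + 64 - 16) - 1*169/36 = -32 - 169/36 = -1321/36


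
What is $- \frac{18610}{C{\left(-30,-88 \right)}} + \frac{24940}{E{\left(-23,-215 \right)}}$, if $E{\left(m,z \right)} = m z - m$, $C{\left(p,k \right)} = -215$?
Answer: $\frac{4890829}{53406} \approx 91.578$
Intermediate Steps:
$E{\left(m,z \right)} = - m + m z$
$- \frac{18610}{C{\left(-30,-88 \right)}} + \frac{24940}{E{\left(-23,-215 \right)}} = - \frac{18610}{-215} + \frac{24940}{\left(-23\right) \left(-1 - 215\right)} = \left(-18610\right) \left(- \frac{1}{215}\right) + \frac{24940}{\left(-23\right) \left(-216\right)} = \frac{3722}{43} + \frac{24940}{4968} = \frac{3722}{43} + 24940 \cdot \frac{1}{4968} = \frac{3722}{43} + \frac{6235}{1242} = \frac{4890829}{53406}$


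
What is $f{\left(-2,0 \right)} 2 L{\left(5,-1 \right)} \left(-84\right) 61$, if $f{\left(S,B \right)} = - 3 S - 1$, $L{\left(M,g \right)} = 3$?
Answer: $-153720$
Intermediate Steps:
$f{\left(S,B \right)} = -1 - 3 S$
$f{\left(-2,0 \right)} 2 L{\left(5,-1 \right)} \left(-84\right) 61 = \left(-1 - -6\right) 2 \cdot 3 \left(-84\right) 61 = \left(-1 + 6\right) 2 \cdot 3 \left(-84\right) 61 = 5 \cdot 2 \cdot 3 \left(-84\right) 61 = 10 \cdot 3 \left(-84\right) 61 = 30 \left(-84\right) 61 = \left(-2520\right) 61 = -153720$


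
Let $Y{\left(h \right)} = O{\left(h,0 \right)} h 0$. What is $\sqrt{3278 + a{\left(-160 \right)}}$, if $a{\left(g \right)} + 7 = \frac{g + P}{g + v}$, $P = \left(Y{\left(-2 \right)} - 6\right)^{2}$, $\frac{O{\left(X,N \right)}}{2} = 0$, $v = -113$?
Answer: $\frac{\sqrt{243818211}}{273} \approx 57.197$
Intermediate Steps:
$O{\left(X,N \right)} = 0$ ($O{\left(X,N \right)} = 2 \cdot 0 = 0$)
$Y{\left(h \right)} = 0$ ($Y{\left(h \right)} = 0 h 0 = 0 \cdot 0 = 0$)
$P = 36$ ($P = \left(0 - 6\right)^{2} = \left(-6\right)^{2} = 36$)
$a{\left(g \right)} = -7 + \frac{36 + g}{-113 + g}$ ($a{\left(g \right)} = -7 + \frac{g + 36}{g - 113} = -7 + \frac{36 + g}{-113 + g}$)
$\sqrt{3278 + a{\left(-160 \right)}} = \sqrt{3278 + \frac{827 - -960}{-113 - 160}} = \sqrt{3278 + \frac{827 + 960}{-273}} = \sqrt{3278 - \frac{1787}{273}} = \sqrt{\frac{893107}{273}} = \frac{\sqrt{243818211}}{273}$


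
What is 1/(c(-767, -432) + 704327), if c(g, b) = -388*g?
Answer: 1/1001923 ≈ 9.9808e-7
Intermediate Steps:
1/(c(-767, -432) + 704327) = 1/(-388*(-767) + 704327) = 1/(297596 + 704327) = 1/1001923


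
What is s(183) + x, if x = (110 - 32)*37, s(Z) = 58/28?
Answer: 40433/14 ≈ 2888.1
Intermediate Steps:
s(Z) = 29/14 (s(Z) = 58*(1/28) = 29/14)
x = 2886 (x = 78*37 = 2886)
s(183) + x = 29/14 + 2886 = 40433/14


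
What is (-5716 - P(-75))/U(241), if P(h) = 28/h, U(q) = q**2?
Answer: -428672/4356075 ≈ -0.098408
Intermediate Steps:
(-5716 - P(-75))/U(241) = (-5716 - 28/(-75))/(241**2) = (-5716 - 28*(-1)/75)/58081 = (-5716 - 1*(-28/75))*(1/58081) = (-5716 + 28/75)*(1/58081) = -428672/75*1/58081 = -428672/4356075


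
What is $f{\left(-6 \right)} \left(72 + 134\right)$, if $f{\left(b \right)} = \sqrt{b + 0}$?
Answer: $206 i \sqrt{6} \approx 504.59 i$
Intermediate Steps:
$f{\left(b \right)} = \sqrt{b}$
$f{\left(-6 \right)} \left(72 + 134\right) = \sqrt{-6} \left(72 + 134\right) = i \sqrt{6} \cdot 206 = 206 i \sqrt{6}$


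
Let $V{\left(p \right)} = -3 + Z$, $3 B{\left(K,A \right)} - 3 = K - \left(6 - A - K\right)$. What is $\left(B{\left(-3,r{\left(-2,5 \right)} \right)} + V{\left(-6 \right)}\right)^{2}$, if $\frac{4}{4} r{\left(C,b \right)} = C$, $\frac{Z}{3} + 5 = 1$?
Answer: $\frac{3136}{9} \approx 348.44$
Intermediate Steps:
$Z = -12$ ($Z = -15 + 3 \cdot 1 = -15 + 3 = -12$)
$r{\left(C,b \right)} = C$
$B{\left(K,A \right)} = -1 + \frac{A}{3} + \frac{2 K}{3}$ ($B{\left(K,A \right)} = 1 + \frac{K - \left(6 - A - K\right)}{3} = 1 + \frac{K + \left(-6 + A + K\right)}{3} = 1 + \frac{-6 + A + 2 K}{3} = 1 + \left(-2 + \frac{A}{3} + \frac{2 K}{3}\right) = -1 + \frac{A}{3} + \frac{2 K}{3}$)
$V{\left(p \right)} = -15$ ($V{\left(p \right)} = -3 - 12 = -15$)
$\left(B{\left(-3,r{\left(-2,5 \right)} \right)} + V{\left(-6 \right)}\right)^{2} = \left(\left(-1 + \frac{1}{3} \left(-2\right) + \frac{2}{3} \left(-3\right)\right) - 15\right)^{2} = \left(\left(-1 - \frac{2}{3} - 2\right) - 15\right)^{2} = \left(- \frac{11}{3} - 15\right)^{2} = \left(- \frac{56}{3}\right)^{2} = \frac{3136}{9}$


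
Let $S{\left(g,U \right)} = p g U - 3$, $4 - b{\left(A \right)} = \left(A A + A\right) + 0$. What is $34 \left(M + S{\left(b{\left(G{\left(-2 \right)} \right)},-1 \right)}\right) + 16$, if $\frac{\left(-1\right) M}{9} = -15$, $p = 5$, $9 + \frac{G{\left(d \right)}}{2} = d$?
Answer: $82364$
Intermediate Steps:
$G{\left(d \right)} = -18 + 2 d$
$M = 135$ ($M = \left(-9\right) \left(-15\right) = 135$)
$b{\left(A \right)} = 4 - A - A^{2}$ ($b{\left(A \right)} = 4 - \left(\left(A A + A\right) + 0\right) = 4 - \left(\left(A^{2} + A\right) + 0\right) = 4 - \left(\left(A + A^{2}\right) + 0\right) = 4 - \left(A + A^{2}\right) = 4 - A - A^{2}$)
$S{\left(g,U \right)} = -3 + 5 U g$ ($S{\left(g,U \right)} = 5 g U - 3 = 5 U g - 3 = -3 + 5 U g$)
$34 \left(M + S{\left(b{\left(G{\left(-2 \right)} \right)},-1 \right)}\right) + 16 = 34 \left(135 - \left(3 + 5 \left(4 - \left(-18 + 2 \left(-2\right)\right) - \left(-18 + 2 \left(-2\right)\right)^{2}\right)\right)\right) + 16 = 34 \left(135 - \left(3 + 5 \left(4 - \left(-18 - 4\right) - \left(-18 - 4\right)^{2}\right)\right)\right) + 16 = 34 \left(135 - \left(3 + 5 \left(4 - -22 - \left(-22\right)^{2}\right)\right)\right) + 16 = 34 \left(135 - \left(3 + 5 \left(4 + 22 - 484\right)\right)\right) + 16 = 34 \left(135 - \left(3 + 5 \left(-458\right)\right)\right) + 16 = 34 \left(135 + \left(-3 + 2290\right)\right) + 16 = 34 \left(135 + 2287\right) + 16 = 34 \cdot 2422 + 16 = 82348 + 16 = 82364$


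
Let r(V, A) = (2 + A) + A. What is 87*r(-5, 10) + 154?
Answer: 2068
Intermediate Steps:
r(V, A) = 2 + 2*A
87*r(-5, 10) + 154 = 87*(2 + 2*10) + 154 = 87*(2 + 20) + 154 = 87*22 + 154 = 1914 + 154 = 2068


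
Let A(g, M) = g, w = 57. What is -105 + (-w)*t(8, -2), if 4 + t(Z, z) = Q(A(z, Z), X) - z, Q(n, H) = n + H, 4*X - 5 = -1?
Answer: 66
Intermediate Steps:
X = 1 (X = 5/4 + (1/4)*(-1) = 5/4 - 1/4 = 1)
Q(n, H) = H + n
t(Z, z) = -3 (t(Z, z) = -4 + ((1 + z) - z) = -4 + 1 = -3)
-105 + (-w)*t(8, -2) = -105 - 1*57*(-3) = -105 - 57*(-3) = -105 + 171 = 66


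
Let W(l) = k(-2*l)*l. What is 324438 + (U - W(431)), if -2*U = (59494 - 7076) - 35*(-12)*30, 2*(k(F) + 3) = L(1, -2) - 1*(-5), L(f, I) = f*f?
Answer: 291929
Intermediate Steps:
L(f, I) = f**2
k(F) = 0 (k(F) = -3 + (1**2 - 1*(-5))/2 = -3 + (1 + 5)/2 = -3 + (1/2)*6 = -3 + 3 = 0)
U = -32509 (U = -((59494 - 7076) - 35*(-12)*30)/2 = -(52418 + 420*30)/2 = -(52418 + 12600)/2 = -1/2*65018 = -32509)
W(l) = 0 (W(l) = 0*l = 0)
324438 + (U - W(431)) = 324438 + (-32509 - 1*0) = 324438 + (-32509 + 0) = 324438 - 32509 = 291929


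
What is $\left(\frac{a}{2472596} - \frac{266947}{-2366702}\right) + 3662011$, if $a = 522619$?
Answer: $\frac{45986515819150007}{12557720812} \approx 3.662 \cdot 10^{6}$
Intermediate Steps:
$\left(\frac{a}{2472596} - \frac{266947}{-2366702}\right) + 3662011 = \left(\frac{522619}{2472596} - \frac{266947}{-2366702}\right) + 3662011 = \left(522619 \cdot \frac{1}{2472596} - - \frac{266947}{2366702}\right) + 3662011 = \left(\frac{2243}{10612} + \frac{266947}{2366702}\right) + 3662011 = \frac{4070677075}{12557720812} + 3662011 = \frac{45986515819150007}{12557720812}$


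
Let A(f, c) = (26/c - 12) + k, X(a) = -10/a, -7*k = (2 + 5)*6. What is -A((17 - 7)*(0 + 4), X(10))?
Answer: 44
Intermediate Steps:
k = -6 (k = -(2 + 5)*6/7 = -6 ≈ -6.0000)
A(f, c) = -18 + 26/c (A(f, c) = (26/c - 12) - 6 = (-12 + 26/c) - 6 = -18 + 26/c)
-A((17 - 7)*(0 + 4), X(10)) = -(-18 + 26/((-10/10))) = -(-18 + 26/((-10*⅒))) = -(-18 + 26/(-1)) = -(-18 + 26*(-1)) = -(-18 - 26) = -1*(-44) = 44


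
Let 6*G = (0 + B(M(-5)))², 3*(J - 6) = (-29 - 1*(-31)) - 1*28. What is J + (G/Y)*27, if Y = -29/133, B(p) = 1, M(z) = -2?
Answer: -4055/174 ≈ -23.305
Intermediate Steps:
J = -8/3 (J = 6 + ((-29 - 1*(-31)) - 1*28)/3 = 6 + ((-29 + 31) - 28)/3 = 6 + (2 - 28)/3 = 6 + (⅓)*(-26) = 6 - 26/3 = -8/3 ≈ -2.6667)
Y = -29/133 (Y = -29*1/133 = -29/133 ≈ -0.21804)
G = ⅙ (G = (0 + 1)²/6 = (⅙)*1² = (⅙)*1 = ⅙ ≈ 0.16667)
J + (G/Y)*27 = -8/3 + (1/(6*(-29/133)))*27 = -8/3 + ((⅙)*(-133/29))*27 = -8/3 - 133/174*27 = -8/3 - 1197/58 = -4055/174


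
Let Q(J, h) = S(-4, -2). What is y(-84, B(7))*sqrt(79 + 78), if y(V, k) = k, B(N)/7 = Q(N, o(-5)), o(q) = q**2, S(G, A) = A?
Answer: -14*sqrt(157) ≈ -175.42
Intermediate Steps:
Q(J, h) = -2
B(N) = -14 (B(N) = 7*(-2) = -14)
y(-84, B(7))*sqrt(79 + 78) = -14*sqrt(79 + 78) = -14*sqrt(157)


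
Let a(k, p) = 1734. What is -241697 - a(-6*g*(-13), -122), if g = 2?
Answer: -243431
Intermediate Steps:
-241697 - a(-6*g*(-13), -122) = -241697 - 1*1734 = -241697 - 1734 = -243431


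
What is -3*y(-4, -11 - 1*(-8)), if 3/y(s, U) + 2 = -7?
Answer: 1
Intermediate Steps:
y(s, U) = -⅓ (y(s, U) = 3/(-2 - 7) = 3/(-9) = 3*(-⅑) = -⅓)
-3*y(-4, -11 - 1*(-8)) = -3*(-⅓) = 1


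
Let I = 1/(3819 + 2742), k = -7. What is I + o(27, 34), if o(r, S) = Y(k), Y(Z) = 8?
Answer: 52489/6561 ≈ 8.0002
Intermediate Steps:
o(r, S) = 8
I = 1/6561 ≈ 0.00015242
I + o(27, 34) = 1/6561 + 8 = 52489/6561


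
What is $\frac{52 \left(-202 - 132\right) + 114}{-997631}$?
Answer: $\frac{17254}{997631} \approx 0.017295$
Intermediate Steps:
$\frac{52 \left(-202 - 132\right) + 114}{-997631} = \left(52 \left(-334\right) + 114\right) \left(- \frac{1}{997631}\right) = \left(-17368 + 114\right) \left(- \frac{1}{997631}\right) = \left(-17254\right) \left(- \frac{1}{997631}\right) = \frac{17254}{997631}$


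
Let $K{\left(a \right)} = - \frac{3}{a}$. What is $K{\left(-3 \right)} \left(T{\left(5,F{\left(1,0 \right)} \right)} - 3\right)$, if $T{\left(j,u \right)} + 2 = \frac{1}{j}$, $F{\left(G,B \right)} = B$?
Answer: $- \frac{24}{5} \approx -4.8$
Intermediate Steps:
$T{\left(j,u \right)} = -2 + \frac{1}{j}$
$K{\left(-3 \right)} \left(T{\left(5,F{\left(1,0 \right)} \right)} - 3\right) = - \frac{3}{-3} \left(\left(-2 + \frac{1}{5}\right) - 3\right) = \left(-3\right) \left(- \frac{1}{3}\right) \left(\left(-2 + \frac{1}{5}\right) - 3\right) = 1 \left(- \frac{9}{5} - 3\right) = 1 \left(- \frac{24}{5}\right) = - \frac{24}{5}$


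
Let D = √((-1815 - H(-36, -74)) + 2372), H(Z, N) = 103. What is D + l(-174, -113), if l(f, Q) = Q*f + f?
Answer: 19488 + √454 ≈ 19509.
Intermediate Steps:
l(f, Q) = f + Q*f
D = √454 (D = √((-1815 - 1*103) + 2372) = √((-1815 - 103) + 2372) = √(-1918 + 2372) = √454 ≈ 21.307)
D + l(-174, -113) = √454 - 174*(1 - 113) = √454 - 174*(-112) = √454 + 19488 = 19488 + √454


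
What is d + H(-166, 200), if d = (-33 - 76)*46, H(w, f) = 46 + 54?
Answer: -4914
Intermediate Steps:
H(w, f) = 100
d = -5014 (d = -109*46 = -5014)
d + H(-166, 200) = -5014 + 100 = -4914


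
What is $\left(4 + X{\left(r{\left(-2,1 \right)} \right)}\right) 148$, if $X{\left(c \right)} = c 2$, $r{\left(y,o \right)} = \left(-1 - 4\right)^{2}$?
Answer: $7992$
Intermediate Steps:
$r{\left(y,o \right)} = 25$ ($r{\left(y,o \right)} = \left(-5\right)^{2} = 25$)
$X{\left(c \right)} = 2 c$
$\left(4 + X{\left(r{\left(-2,1 \right)} \right)}\right) 148 = \left(4 + 2 \cdot 25\right) 148 = \left(4 + 50\right) 148 = 54 \cdot 148 = 7992$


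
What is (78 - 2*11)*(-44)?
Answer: -2464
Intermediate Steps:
(78 - 2*11)*(-44) = (78 - 22)*(-44) = 56*(-44) = -2464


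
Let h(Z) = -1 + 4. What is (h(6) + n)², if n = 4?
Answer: 49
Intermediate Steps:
h(Z) = 3
(h(6) + n)² = (3 + 4)² = 7² = 49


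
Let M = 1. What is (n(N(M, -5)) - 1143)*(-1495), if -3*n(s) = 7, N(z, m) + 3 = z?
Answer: 5136820/3 ≈ 1.7123e+6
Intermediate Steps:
N(z, m) = -3 + z
n(s) = -7/3 (n(s) = -⅓*7 = -7/3)
(n(N(M, -5)) - 1143)*(-1495) = (-7/3 - 1143)*(-1495) = -3436/3*(-1495) = 5136820/3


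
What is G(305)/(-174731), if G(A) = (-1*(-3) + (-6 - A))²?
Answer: -94864/174731 ≈ -0.54291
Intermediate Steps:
G(A) = (-3 - A)² (G(A) = (3 + (-6 - A))² = (-3 - A)²)
G(305)/(-174731) = (3 + 305)²/(-174731) = 308²*(-1/174731) = 94864*(-1/174731) = -94864/174731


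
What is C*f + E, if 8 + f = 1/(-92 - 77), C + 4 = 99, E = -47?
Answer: -136478/169 ≈ -807.56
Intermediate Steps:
C = 95 (C = -4 + 99 = 95)
f = -1353/169 (f = -8 + 1/(-92 - 77) = -8 + 1/(-169) = -8 - 1/169 = -1353/169 ≈ -8.0059)
C*f + E = 95*(-1353/169) - 47 = -128535/169 - 47 = -136478/169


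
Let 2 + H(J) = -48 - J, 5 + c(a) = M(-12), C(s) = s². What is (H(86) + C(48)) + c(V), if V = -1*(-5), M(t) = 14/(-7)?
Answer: 2161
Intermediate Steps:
M(t) = -2 (M(t) = 14*(-⅐) = -2)
V = 5
c(a) = -7 (c(a) = -5 - 2 = -7)
H(J) = -50 - J (H(J) = -2 + (-48 - J) = -50 - J)
(H(86) + C(48)) + c(V) = ((-50 - 1*86) + 48²) - 7 = ((-50 - 86) + 2304) - 7 = (-136 + 2304) - 7 = 2168 - 7 = 2161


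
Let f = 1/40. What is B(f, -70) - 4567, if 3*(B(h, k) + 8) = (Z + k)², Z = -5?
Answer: -2700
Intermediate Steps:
f = 1/40 ≈ 0.025000
B(h, k) = -8 + (-5 + k)²/3
B(f, -70) - 4567 = (-8 + (-5 - 70)²/3) - 4567 = (-8 + (⅓)*(-75)²) - 4567 = (-8 + (⅓)*5625) - 4567 = (-8 + 1875) - 4567 = 1867 - 4567 = -2700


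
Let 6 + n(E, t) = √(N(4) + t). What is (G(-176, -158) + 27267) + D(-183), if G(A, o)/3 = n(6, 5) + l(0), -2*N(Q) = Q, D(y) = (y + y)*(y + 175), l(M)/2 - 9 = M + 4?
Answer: 30255 + 3*√3 ≈ 30260.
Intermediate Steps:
l(M) = 26 + 2*M (l(M) = 18 + 2*(M + 4) = 18 + 2*(4 + M) = 18 + (8 + 2*M) = 26 + 2*M)
D(y) = 2*y*(175 + y) (D(y) = (2*y)*(175 + y) = 2*y*(175 + y))
N(Q) = -Q/2
n(E, t) = -6 + √(-2 + t) (n(E, t) = -6 + √(-½*4 + t) = -6 + √(-2 + t))
G(A, o) = 60 + 3*√3 (G(A, o) = 3*((-6 + √(-2 + 5)) + (26 + 2*0)) = 3*((-6 + √3) + (26 + 0)) = 3*((-6 + √3) + 26) = 3*(20 + √3) = 60 + 3*√3)
(G(-176, -158) + 27267) + D(-183) = ((60 + 3*√3) + 27267) + 2*(-183)*(175 - 183) = (27327 + 3*√3) + 2*(-183)*(-8) = (27327 + 3*√3) + 2928 = 30255 + 3*√3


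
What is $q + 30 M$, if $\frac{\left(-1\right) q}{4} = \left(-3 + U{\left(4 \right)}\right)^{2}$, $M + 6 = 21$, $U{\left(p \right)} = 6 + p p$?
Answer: $-994$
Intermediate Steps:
$U{\left(p \right)} = 6 + p^{2}$
$M = 15$ ($M = -6 + 21 = 15$)
$q = -1444$ ($q = - 4 \left(-3 + \left(6 + 4^{2}\right)\right)^{2} = - 4 \left(-3 + \left(6 + 16\right)\right)^{2} = - 4 \left(-3 + 22\right)^{2} = - 4 \cdot 19^{2} = \left(-4\right) 361 = -1444$)
$q + 30 M = -1444 + 30 \cdot 15 = -1444 + 450 = -994$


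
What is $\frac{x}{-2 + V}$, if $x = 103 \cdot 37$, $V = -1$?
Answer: $- \frac{3811}{3} \approx -1270.3$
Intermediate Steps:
$x = 3811$
$\frac{x}{-2 + V} = \frac{3811}{-2 - 1} = \frac{3811}{-3} = 3811 \left(- \frac{1}{3}\right) = - \frac{3811}{3}$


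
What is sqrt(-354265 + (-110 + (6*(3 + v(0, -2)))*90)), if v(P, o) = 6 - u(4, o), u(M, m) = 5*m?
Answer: 3*I*sqrt(38235) ≈ 586.61*I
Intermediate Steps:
v(P, o) = 6 - 5*o
sqrt(-354265 + (-110 + (6*(3 + v(0, -2)))*90)) = sqrt(-354265 + (-110 + (6*(3 + (6 - 5*(-2))))*90)) = sqrt(-354265 + (-110 + (6*(3 + (6 + 10)))*90)) = sqrt(-354265 + (-110 + (6*(3 + 16))*90)) = sqrt(-354265 + (-110 + (6*19)*90)) = sqrt(-354265 + (-110 + 114*90)) = sqrt(-354265 + (-110 + 10260)) = sqrt(-354265 + 10150) = sqrt(-344115) = 3*I*sqrt(38235)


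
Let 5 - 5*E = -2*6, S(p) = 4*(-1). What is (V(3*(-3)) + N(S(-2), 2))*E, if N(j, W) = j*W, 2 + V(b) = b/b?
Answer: -153/5 ≈ -30.600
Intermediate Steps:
S(p) = -4
V(b) = -1 (V(b) = -2 + b/b = -2 + 1 = -1)
N(j, W) = W*j
E = 17/5 (E = 1 - (-2)*6/5 = 1 - ⅕*(-12) = 1 + 12/5 = 17/5 ≈ 3.4000)
(V(3*(-3)) + N(S(-2), 2))*E = (-1 + 2*(-4))*(17/5) = (-1 - 8)*(17/5) = -9*17/5 = -153/5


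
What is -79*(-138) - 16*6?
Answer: 10806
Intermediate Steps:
-79*(-138) - 16*6 = 10902 - 96 = 10806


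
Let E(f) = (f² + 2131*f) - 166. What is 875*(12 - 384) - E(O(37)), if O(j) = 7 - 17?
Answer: -304124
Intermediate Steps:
O(j) = -10
E(f) = -166 + f² + 2131*f
875*(12 - 384) - E(O(37)) = 875*(12 - 384) - (-166 + (-10)² + 2131*(-10)) = 875*(-372) - (-166 + 100 - 21310) = -325500 - 1*(-21376) = -325500 + 21376 = -304124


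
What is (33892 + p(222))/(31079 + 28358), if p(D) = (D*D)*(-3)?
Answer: -16280/8491 ≈ -1.9173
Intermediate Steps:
p(D) = -3*D² (p(D) = D²*(-3) = -3*D²)
(33892 + p(222))/(31079 + 28358) = (33892 - 3*222²)/(31079 + 28358) = (33892 - 3*49284)/59437 = (33892 - 147852)*(1/59437) = -113960*1/59437 = -16280/8491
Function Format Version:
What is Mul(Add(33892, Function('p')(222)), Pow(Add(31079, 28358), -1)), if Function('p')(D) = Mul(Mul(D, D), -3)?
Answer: Rational(-16280, 8491) ≈ -1.9173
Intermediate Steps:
Function('p')(D) = Mul(-3, Pow(D, 2)) (Function('p')(D) = Mul(Pow(D, 2), -3) = Mul(-3, Pow(D, 2)))
Mul(Add(33892, Function('p')(222)), Pow(Add(31079, 28358), -1)) = Mul(Add(33892, Mul(-3, Pow(222, 2))), Pow(Add(31079, 28358), -1)) = Mul(Add(33892, Mul(-3, 49284)), Pow(59437, -1)) = Mul(Add(33892, -147852), Rational(1, 59437)) = Mul(-113960, Rational(1, 59437)) = Rational(-16280, 8491)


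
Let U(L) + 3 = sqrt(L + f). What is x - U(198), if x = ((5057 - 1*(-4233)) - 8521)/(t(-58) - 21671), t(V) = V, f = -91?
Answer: 64418/21729 - sqrt(107) ≈ -7.3795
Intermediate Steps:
U(L) = -3 + sqrt(-91 + L) (U(L) = -3 + sqrt(L - 91) = -3 + sqrt(-91 + L))
x = -769/21729 (x = ((5057 - 1*(-4233)) - 8521)/(-58 - 21671) = ((5057 + 4233) - 8521)/(-21729) = (9290 - 8521)*(-1/21729) = 769*(-1/21729) = -769/21729 ≈ -0.035390)
x - U(198) = -769/21729 - (-3 + sqrt(-91 + 198)) = -769/21729 - (-3 + sqrt(107)) = -769/21729 + (3 - sqrt(107)) = 64418/21729 - sqrt(107)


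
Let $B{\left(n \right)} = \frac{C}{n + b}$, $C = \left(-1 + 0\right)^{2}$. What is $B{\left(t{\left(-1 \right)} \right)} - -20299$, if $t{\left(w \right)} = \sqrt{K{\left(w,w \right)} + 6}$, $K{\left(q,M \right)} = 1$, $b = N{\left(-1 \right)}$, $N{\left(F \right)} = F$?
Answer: $\frac{121795}{6} + \frac{\sqrt{7}}{6} \approx 20300.0$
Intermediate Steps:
$b = -1$
$t{\left(w \right)} = \sqrt{7}$ ($t{\left(w \right)} = \sqrt{1 + 6} = \sqrt{7}$)
$C = 1$ ($C = \left(-1\right)^{2} = 1$)
$B{\left(n \right)} = \frac{1}{-1 + n}$ ($B{\left(n \right)} = 1 \frac{1}{n - 1} = 1 \frac{1}{-1 + n} = \frac{1}{-1 + n}$)
$B{\left(t{\left(-1 \right)} \right)} - -20299 = \frac{1}{-1 + \sqrt{7}} - -20299 = \frac{1}{-1 + \sqrt{7}} + 20299 = 20299 + \frac{1}{-1 + \sqrt{7}}$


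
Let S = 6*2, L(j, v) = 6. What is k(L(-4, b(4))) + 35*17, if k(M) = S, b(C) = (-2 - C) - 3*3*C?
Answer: 607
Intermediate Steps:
b(C) = -2 - 10*C (b(C) = (-2 - C) - 9*C = -2 - 10*C)
S = 12
k(M) = 12
k(L(-4, b(4))) + 35*17 = 12 + 35*17 = 12 + 595 = 607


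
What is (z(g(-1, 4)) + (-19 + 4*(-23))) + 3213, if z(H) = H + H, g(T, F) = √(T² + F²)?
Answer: 3102 + 2*√17 ≈ 3110.2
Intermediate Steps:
g(T, F) = √(F² + T²)
z(H) = 2*H
(z(g(-1, 4)) + (-19 + 4*(-23))) + 3213 = (2*√(4² + (-1)²) + (-19 + 4*(-23))) + 3213 = (2*√(16 + 1) + (-19 - 92)) + 3213 = (2*√17 - 111) + 3213 = (-111 + 2*√17) + 3213 = 3102 + 2*√17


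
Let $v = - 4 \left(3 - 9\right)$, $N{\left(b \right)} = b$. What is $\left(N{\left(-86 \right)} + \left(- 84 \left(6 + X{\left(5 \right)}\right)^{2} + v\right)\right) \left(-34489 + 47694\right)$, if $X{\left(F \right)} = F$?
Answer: $-135034330$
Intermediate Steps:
$v = 24$ ($v = - 4 \left(3 - 9\right) = \left(-4\right) \left(-6\right) = 24$)
$\left(N{\left(-86 \right)} + \left(- 84 \left(6 + X{\left(5 \right)}\right)^{2} + v\right)\right) \left(-34489 + 47694\right) = \left(-86 + \left(- 84 \left(6 + 5\right)^{2} + 24\right)\right) \left(-34489 + 47694\right) = \left(-86 + \left(- 84 \cdot 11^{2} + 24\right)\right) 13205 = \left(-86 + \left(\left(-84\right) 121 + 24\right)\right) 13205 = \left(-86 + \left(-10164 + 24\right)\right) 13205 = \left(-86 - 10140\right) 13205 = \left(-10226\right) 13205 = -135034330$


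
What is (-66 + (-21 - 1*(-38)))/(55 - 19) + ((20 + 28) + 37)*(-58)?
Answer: -177529/36 ≈ -4931.4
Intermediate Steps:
(-66 + (-21 - 1*(-38)))/(55 - 19) + ((20 + 28) + 37)*(-58) = (-66 + (-21 + 38))/36 + (48 + 37)*(-58) = (-66 + 17)*(1/36) + 85*(-58) = -49*1/36 - 4930 = -49/36 - 4930 = -177529/36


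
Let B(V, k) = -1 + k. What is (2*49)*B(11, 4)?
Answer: 294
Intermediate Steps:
(2*49)*B(11, 4) = (2*49)*(-1 + 4) = 98*3 = 294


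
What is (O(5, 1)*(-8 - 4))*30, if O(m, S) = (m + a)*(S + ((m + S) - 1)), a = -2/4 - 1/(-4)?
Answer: -10260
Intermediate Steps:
a = -¼ (a = -2*¼ - 1*(-¼) = -½ + ¼ = -¼ ≈ -0.25000)
O(m, S) = (-¼ + m)*(-1 + m + 2*S) (O(m, S) = (m - ¼)*(S + ((m + S) - 1)) = (-¼ + m)*(S + ((S + m) - 1)) = (-¼ + m)*(S + (-1 + S + m)) = (-¼ + m)*(-1 + m + 2*S))
(O(5, 1)*(-8 - 4))*30 = ((¼ + 5² - 5/4*5 - ½*1 + 2*1*5)*(-8 - 4))*30 = ((¼ + 25 - 25/4 - ½ + 10)*(-12))*30 = ((57/2)*(-12))*30 = -342*30 = -10260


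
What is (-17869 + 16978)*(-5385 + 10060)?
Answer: -4165425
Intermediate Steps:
(-17869 + 16978)*(-5385 + 10060) = -891*4675 = -4165425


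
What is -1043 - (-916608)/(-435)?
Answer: -456771/145 ≈ -3150.1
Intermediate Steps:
-1043 - (-916608)/(-435) = -1043 - (-916608)*(-1)/435 = -1043 - 672*1364/435 = -1043 - 305536/145 = -456771/145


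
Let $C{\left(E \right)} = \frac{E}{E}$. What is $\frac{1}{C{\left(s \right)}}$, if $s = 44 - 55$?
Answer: $1$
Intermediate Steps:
$s = -11$
$C{\left(E \right)} = 1$
$\frac{1}{C{\left(s \right)}} = 1^{-1} = 1$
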